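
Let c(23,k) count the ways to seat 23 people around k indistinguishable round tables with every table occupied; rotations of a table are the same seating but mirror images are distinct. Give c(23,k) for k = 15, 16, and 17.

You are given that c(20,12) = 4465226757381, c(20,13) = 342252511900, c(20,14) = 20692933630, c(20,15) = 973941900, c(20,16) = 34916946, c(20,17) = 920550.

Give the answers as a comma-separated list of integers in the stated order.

62382416421941, 3256091103430, 136717357942

r21: T_21,13=20×342252511900+4465226757381=11310276995381; T_21,14=20×20692933630+342252511900=756111184500; T_21,15=20×973941900+20692933630=40171771630; T_21,16=20×34916946+973941900=1672280820; T_21,17=20×920550+34916946=53327946
r22: T_22,14=21×756111184500+11310276995381=27188611869881; T_22,15=21×40171771630+756111184500=1599718388730; T_22,16=21×1672280820+40171771630=75289668850; T_22,17=21×53327946+1672280820=2792167686
r23: T_23,15=22×1599718388730+27188611869881=62382416421941; T_23,16=22×75289668850+1599718388730=3256091103430; T_23,17=22×2792167686+75289668850=136717357942
Read c(23,15) = 62382416421941, c(23,16) = 3256091103430, c(23,17) = 136717357942.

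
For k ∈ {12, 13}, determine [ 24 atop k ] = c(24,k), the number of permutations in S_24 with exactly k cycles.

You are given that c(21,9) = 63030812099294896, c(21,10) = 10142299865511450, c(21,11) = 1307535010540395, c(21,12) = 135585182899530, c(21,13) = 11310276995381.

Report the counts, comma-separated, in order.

row 22: T[22][10]=21·10142299865511450+63030812099294896=276019109275035346  T[22][11]=21·1307535010540395+10142299865511450=37600535086859745  T[22][12]=21·135585182899530+1307535010540395=4154823851430525  T[22][13]=21·11310276995381+135585182899530=373100999802531
row 23: T[23][11]=22·37600535086859745+276019109275035346=1103230881185949736  T[23][12]=22·4154823851430525+37600535086859745=129006659818331295  T[23][13]=22·373100999802531+4154823851430525=12363045847086207
row 24: T[24][12]=23·129006659818331295+1103230881185949736=4070384057007569521  T[24][13]=23·12363045847086207+129006659818331295=413356714301314056
Read c(24,12) = 4070384057007569521, c(24,13) = 413356714301314056.

4070384057007569521, 413356714301314056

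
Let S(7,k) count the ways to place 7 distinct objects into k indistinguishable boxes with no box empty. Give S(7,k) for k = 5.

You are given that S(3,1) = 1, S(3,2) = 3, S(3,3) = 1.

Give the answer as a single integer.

140

i=4: T(4,2)=1+2·3=7 | T(4,3)=3+3·1=6 | T(4,4)=1+4·0=1
i=5: T(5,3)=7+3·6=25 | T(5,4)=6+4·1=10 | T(5,5)=1+5·0=1
i=6: T(6,4)=25+4·10=65 | T(6,5)=10+5·1=15
i=7: T(7,5)=65+5·15=140
Read S(7,5) = 140.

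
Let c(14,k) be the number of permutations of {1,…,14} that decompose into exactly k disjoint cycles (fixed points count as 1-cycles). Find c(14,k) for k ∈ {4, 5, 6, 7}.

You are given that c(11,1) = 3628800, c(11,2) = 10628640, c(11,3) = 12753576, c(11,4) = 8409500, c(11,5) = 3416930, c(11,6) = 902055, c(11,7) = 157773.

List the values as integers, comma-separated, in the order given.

row 12: T[12][2]=11·10628640+3628800=120543840  T[12][3]=11·12753576+10628640=150917976  T[12][4]=11·8409500+12753576=105258076  T[12][5]=11·3416930+8409500=45995730  T[12][6]=11·902055+3416930=13339535  T[12][7]=11·157773+902055=2637558
row 13: T[13][3]=12·150917976+120543840=1931559552  T[13][4]=12·105258076+150917976=1414014888  T[13][5]=12·45995730+105258076=657206836  T[13][6]=12·13339535+45995730=206070150  T[13][7]=12·2637558+13339535=44990231
row 14: T[14][4]=13·1414014888+1931559552=20313753096  T[14][5]=13·657206836+1414014888=9957703756  T[14][6]=13·206070150+657206836=3336118786  T[14][7]=13·44990231+206070150=790943153
Read c(14,4) = 20313753096, c(14,5) = 9957703756, c(14,6) = 3336118786, c(14,7) = 790943153.

20313753096, 9957703756, 3336118786, 790943153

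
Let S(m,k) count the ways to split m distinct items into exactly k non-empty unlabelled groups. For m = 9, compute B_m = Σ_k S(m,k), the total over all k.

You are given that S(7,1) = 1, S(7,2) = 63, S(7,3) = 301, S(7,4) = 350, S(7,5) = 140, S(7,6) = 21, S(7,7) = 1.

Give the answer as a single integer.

21147

r8: T_8,1=1×1+0=1; T_8,2=2×63+1=127; T_8,3=3×301+63=966; T_8,4=4×350+301=1701; T_8,5=5×140+350=1050; T_8,6=6×21+140=266; T_8,7=7×1+21=28; T_8,8=8×0+1=1
r9: T_9,1=1×1+0=1; T_9,2=2×127+1=255; T_9,3=3×966+127=3025; T_9,4=4×1701+966=7770; T_9,5=5×1050+1701=6951; T_9,6=6×266+1050=2646; T_9,7=7×28+266=462; T_9,8=8×1+28=36; T_9,9=9×0+1=1
B_9 = ΣS(9,k) = 1+255+3025+7770+6951+2646+462+36+1 = 21147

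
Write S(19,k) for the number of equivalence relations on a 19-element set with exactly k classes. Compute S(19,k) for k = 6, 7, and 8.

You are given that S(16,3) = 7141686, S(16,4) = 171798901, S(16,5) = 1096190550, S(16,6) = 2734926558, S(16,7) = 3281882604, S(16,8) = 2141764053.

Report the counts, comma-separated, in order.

[17] T[17,4]:4*171798901+7141686=694337290 · T[17,5]:5*1096190550+171798901=5652751651 · T[17,6]:6*2734926558+1096190550=17505749898 · T[17,7]:7*3281882604+2734926558=25708104786 · T[17,8]:8*2141764053+3281882604=20415995028
[18] T[18,5]:5*5652751651+694337290=28958095545 · T[18,6]:6*17505749898+5652751651=110687251039 · T[18,7]:7*25708104786+17505749898=197462483400 · T[18,8]:8*20415995028+25708104786=189036065010
[19] T[19,6]:6*110687251039+28958095545=693081601779 · T[19,7]:7*197462483400+110687251039=1492924634839 · T[19,8]:8*189036065010+197462483400=1709751003480
Read S(19,6) = 693081601779, S(19,7) = 1492924634839, S(19,8) = 1709751003480.

693081601779, 1492924634839, 1709751003480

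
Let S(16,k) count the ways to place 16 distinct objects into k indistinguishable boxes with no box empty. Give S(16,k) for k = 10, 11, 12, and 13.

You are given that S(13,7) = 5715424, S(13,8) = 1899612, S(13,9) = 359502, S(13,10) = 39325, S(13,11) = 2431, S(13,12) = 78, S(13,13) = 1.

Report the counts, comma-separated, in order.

row 14: T[14][8]=8·1899612+5715424=20912320  T[14][9]=9·359502+1899612=5135130  T[14][10]=10·39325+359502=752752  T[14][11]=11·2431+39325=66066  T[14][12]=12·78+2431=3367  T[14][13]=13·1+78=91
row 15: T[15][9]=9·5135130+20912320=67128490  T[15][10]=10·752752+5135130=12662650  T[15][11]=11·66066+752752=1479478  T[15][12]=12·3367+66066=106470  T[15][13]=13·91+3367=4550
row 16: T[16][10]=10·12662650+67128490=193754990  T[16][11]=11·1479478+12662650=28936908  T[16][12]=12·106470+1479478=2757118  T[16][13]=13·4550+106470=165620
Read S(16,10) = 193754990, S(16,11) = 28936908, S(16,12) = 2757118, S(16,13) = 165620.

193754990, 28936908, 2757118, 165620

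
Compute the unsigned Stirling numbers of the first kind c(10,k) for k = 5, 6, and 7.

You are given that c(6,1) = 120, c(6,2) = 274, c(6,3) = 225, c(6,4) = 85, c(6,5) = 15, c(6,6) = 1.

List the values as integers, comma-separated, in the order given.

269325, 63273, 9450

r7: T_7,2=6×274+120=1764; T_7,3=6×225+274=1624; T_7,4=6×85+225=735; T_7,5=6×15+85=175; T_7,6=6×1+15=21; T_7,7=6×0+1=1
r8: T_8,3=7×1624+1764=13132; T_8,4=7×735+1624=6769; T_8,5=7×175+735=1960; T_8,6=7×21+175=322; T_8,7=7×1+21=28
r9: T_9,4=8×6769+13132=67284; T_9,5=8×1960+6769=22449; T_9,6=8×322+1960=4536; T_9,7=8×28+322=546
r10: T_10,5=9×22449+67284=269325; T_10,6=9×4536+22449=63273; T_10,7=9×546+4536=9450
Read c(10,5) = 269325, c(10,6) = 63273, c(10,7) = 9450.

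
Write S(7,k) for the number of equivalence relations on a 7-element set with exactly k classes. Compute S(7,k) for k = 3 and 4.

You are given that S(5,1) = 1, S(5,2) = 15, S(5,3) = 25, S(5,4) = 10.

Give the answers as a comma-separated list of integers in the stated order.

301, 350

@6  (6,2):15·2+1→31, (6,3):25·3+15→90, (6,4):10·4+25→65
@7  (7,3):90·3+31→301, (7,4):65·4+90→350
Read S(7,3) = 301, S(7,4) = 350.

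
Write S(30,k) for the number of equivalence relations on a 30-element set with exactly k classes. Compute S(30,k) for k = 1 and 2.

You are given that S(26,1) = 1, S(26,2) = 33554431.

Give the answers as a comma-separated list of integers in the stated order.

1, 536870911

r27: T_27,1=1×1+0=1; T_27,2=2×33554431+1=67108863
r28: T_28,1=1×1+0=1; T_28,2=2×67108863+1=134217727
r29: T_29,1=1×1+0=1; T_29,2=2×134217727+1=268435455
r30: T_30,1=1×1+0=1; T_30,2=2×268435455+1=536870911
Read S(30,1) = 1, S(30,2) = 536870911.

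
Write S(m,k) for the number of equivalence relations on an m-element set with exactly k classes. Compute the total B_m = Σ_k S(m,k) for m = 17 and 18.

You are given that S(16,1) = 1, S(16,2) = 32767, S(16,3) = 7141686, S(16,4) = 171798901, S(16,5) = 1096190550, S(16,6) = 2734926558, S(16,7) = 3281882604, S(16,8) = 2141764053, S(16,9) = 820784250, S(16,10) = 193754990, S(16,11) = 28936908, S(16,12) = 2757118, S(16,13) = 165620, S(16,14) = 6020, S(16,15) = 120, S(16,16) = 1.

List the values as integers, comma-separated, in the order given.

row 17: T[17][1]=1·1+0=1  T[17][2]=2·32767+1=65535  T[17][3]=3·7141686+32767=21457825  T[17][4]=4·171798901+7141686=694337290  T[17][5]=5·1096190550+171798901=5652751651  T[17][6]=6·2734926558+1096190550=17505749898  T[17][7]=7·3281882604+2734926558=25708104786  T[17][8]=8·2141764053+3281882604=20415995028  T[17][9]=9·820784250+2141764053=9528822303  T[17][10]=10·193754990+820784250=2758334150  T[17][11]=11·28936908+193754990=512060978  T[17][12]=12·2757118+28936908=62022324  T[17][13]=13·165620+2757118=4910178  T[17][14]=14·6020+165620=249900  T[17][15]=15·120+6020=7820  T[17][16]=16·1+120=136  T[17][17]=17·0+1=1
row 18: T[18][1]=1·1+0=1  T[18][2]=2·65535+1=131071  T[18][3]=3·21457825+65535=64439010  T[18][4]=4·694337290+21457825=2798806985  T[18][5]=5·5652751651+694337290=28958095545  T[18][6]=6·17505749898+5652751651=110687251039  T[18][7]=7·25708104786+17505749898=197462483400  T[18][8]=8·20415995028+25708104786=189036065010  T[18][9]=9·9528822303+20415995028=106175395755  T[18][10]=10·2758334150+9528822303=37112163803  T[18][11]=11·512060978+2758334150=8391004908  T[18][12]=12·62022324+512060978=1256328866  T[18][13]=13·4910178+62022324=125854638  T[18][14]=14·249900+4910178=8408778  T[18][15]=15·7820+249900=367200  T[18][16]=16·136+7820=9996  T[18][17]=17·1+136=153  T[18][18]=18·0+1=1
B_17 = ΣS(17,k) = 1+65535+21457825+694337290+5652751651+17505749898+25708104786+20415995028+9528822303+2758334150+512060978+62022324+4910178+249900+7820+136+1 = 82864869804
B_18 = ΣS(18,k) = 1+131071+64439010+2798806985+28958095545+110687251039+197462483400+189036065010+106175395755+37112163803+8391004908+1256328866+125854638+8408778+367200+9996+153+1 = 682076806159

82864869804, 682076806159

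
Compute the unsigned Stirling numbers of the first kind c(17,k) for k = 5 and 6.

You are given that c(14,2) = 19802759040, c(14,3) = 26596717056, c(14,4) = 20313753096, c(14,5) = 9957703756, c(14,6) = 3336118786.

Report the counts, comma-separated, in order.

48366009233424, 18861567058880

row 15: T[15][3]=14·26596717056+19802759040=392156797824  T[15][4]=14·20313753096+26596717056=310989260400  T[15][5]=14·9957703756+20313753096=159721605680  T[15][6]=14·3336118786+9957703756=56663366760
row 16: T[16][4]=15·310989260400+392156797824=5056995703824  T[16][5]=15·159721605680+310989260400=2706813345600  T[16][6]=15·56663366760+159721605680=1009672107080
row 17: T[17][5]=16·2706813345600+5056995703824=48366009233424  T[17][6]=16·1009672107080+2706813345600=18861567058880
Read c(17,5) = 48366009233424, c(17,6) = 18861567058880.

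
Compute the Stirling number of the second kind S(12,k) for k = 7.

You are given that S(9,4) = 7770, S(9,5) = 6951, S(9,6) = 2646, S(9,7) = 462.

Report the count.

627396

@10  (10,5):6951·5+7770→42525, (10,6):2646·6+6951→22827, (10,7):462·7+2646→5880
@11  (11,6):22827·6+42525→179487, (11,7):5880·7+22827→63987
@12  (12,7):63987·7+179487→627396
Read S(12,7) = 627396.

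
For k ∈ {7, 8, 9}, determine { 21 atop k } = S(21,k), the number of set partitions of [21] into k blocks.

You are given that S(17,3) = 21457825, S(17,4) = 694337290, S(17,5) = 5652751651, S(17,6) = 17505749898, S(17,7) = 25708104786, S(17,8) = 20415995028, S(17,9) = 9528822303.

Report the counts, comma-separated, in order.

82310957214948, 132511015347084, 123272476465204

[18] T[18,4]:4*694337290+21457825=2798806985 · T[18,5]:5*5652751651+694337290=28958095545 · T[18,6]:6*17505749898+5652751651=110687251039 · T[18,7]:7*25708104786+17505749898=197462483400 · T[18,8]:8*20415995028+25708104786=189036065010 · T[18,9]:9*9528822303+20415995028=106175395755
[19] T[19,5]:5*28958095545+2798806985=147589284710 · T[19,6]:6*110687251039+28958095545=693081601779 · T[19,7]:7*197462483400+110687251039=1492924634839 · T[19,8]:8*189036065010+197462483400=1709751003480 · T[19,9]:9*106175395755+189036065010=1144614626805
[20] T[20,6]:6*693081601779+147589284710=4306078895384 · T[20,7]:7*1492924634839+693081601779=11143554045652 · T[20,8]:8*1709751003480+1492924634839=15170932662679 · T[20,9]:9*1144614626805+1709751003480=12011282644725
[21] T[21,7]:7*11143554045652+4306078895384=82310957214948 · T[21,8]:8*15170932662679+11143554045652=132511015347084 · T[21,9]:9*12011282644725+15170932662679=123272476465204
Read S(21,7) = 82310957214948, S(21,8) = 132511015347084, S(21,9) = 123272476465204.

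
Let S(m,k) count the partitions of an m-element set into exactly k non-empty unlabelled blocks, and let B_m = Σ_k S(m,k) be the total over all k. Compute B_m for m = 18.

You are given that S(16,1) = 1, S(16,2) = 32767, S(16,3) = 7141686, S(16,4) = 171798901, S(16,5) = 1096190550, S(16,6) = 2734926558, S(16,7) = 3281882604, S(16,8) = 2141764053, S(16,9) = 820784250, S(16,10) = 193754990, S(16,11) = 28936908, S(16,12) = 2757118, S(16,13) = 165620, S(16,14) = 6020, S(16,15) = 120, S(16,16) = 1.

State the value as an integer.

@17  (17,1):1·1+0→1, (17,2):32767·2+1→65535, (17,3):7141686·3+32767→21457825, (17,4):171798901·4+7141686→694337290, (17,5):1096190550·5+171798901→5652751651, (17,6):2734926558·6+1096190550→17505749898, (17,7):3281882604·7+2734926558→25708104786, (17,8):2141764053·8+3281882604→20415995028, (17,9):820784250·9+2141764053→9528822303, (17,10):193754990·10+820784250→2758334150, (17,11):28936908·11+193754990→512060978, (17,12):2757118·12+28936908→62022324, (17,13):165620·13+2757118→4910178, (17,14):6020·14+165620→249900, (17,15):120·15+6020→7820, (17,16):1·16+120→136, (17,17):0·17+1→1
@18  (18,1):1·1+0→1, (18,2):65535·2+1→131071, (18,3):21457825·3+65535→64439010, (18,4):694337290·4+21457825→2798806985, (18,5):5652751651·5+694337290→28958095545, (18,6):17505749898·6+5652751651→110687251039, (18,7):25708104786·7+17505749898→197462483400, (18,8):20415995028·8+25708104786→189036065010, (18,9):9528822303·9+20415995028→106175395755, (18,10):2758334150·10+9528822303→37112163803, (18,11):512060978·11+2758334150→8391004908, (18,12):62022324·12+512060978→1256328866, (18,13):4910178·13+62022324→125854638, (18,14):249900·14+4910178→8408778, (18,15):7820·15+249900→367200, (18,16):136·16+7820→9996, (18,17):1·17+136→153, (18,18):0·18+1→1
B_18 = ΣS(18,k) = 1+131071+64439010+2798806985+28958095545+110687251039+197462483400+189036065010+106175395755+37112163803+8391004908+1256328866+125854638+8408778+367200+9996+153+1 = 682076806159

682076806159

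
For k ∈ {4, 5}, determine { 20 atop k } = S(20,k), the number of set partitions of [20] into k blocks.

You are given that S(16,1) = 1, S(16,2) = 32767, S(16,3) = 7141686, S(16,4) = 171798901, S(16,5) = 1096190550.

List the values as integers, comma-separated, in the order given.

45232115901, 749206090500

[17] T[17,1]:1*1+0=1 · T[17,2]:2*32767+1=65535 · T[17,3]:3*7141686+32767=21457825 · T[17,4]:4*171798901+7141686=694337290 · T[17,5]:5*1096190550+171798901=5652751651
[18] T[18,2]:2*65535+1=131071 · T[18,3]:3*21457825+65535=64439010 · T[18,4]:4*694337290+21457825=2798806985 · T[18,5]:5*5652751651+694337290=28958095545
[19] T[19,3]:3*64439010+131071=193448101 · T[19,4]:4*2798806985+64439010=11259666950 · T[19,5]:5*28958095545+2798806985=147589284710
[20] T[20,4]:4*11259666950+193448101=45232115901 · T[20,5]:5*147589284710+11259666950=749206090500
Read S(20,4) = 45232115901, S(20,5) = 749206090500.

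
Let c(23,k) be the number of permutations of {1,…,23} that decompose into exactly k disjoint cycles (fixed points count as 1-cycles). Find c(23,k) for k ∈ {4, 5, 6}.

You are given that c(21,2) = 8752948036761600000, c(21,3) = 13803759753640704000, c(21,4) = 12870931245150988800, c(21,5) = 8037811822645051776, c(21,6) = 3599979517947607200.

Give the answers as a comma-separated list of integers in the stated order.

6548684852703068697600, 4280722865357147142912, 2021687376910682741568

row 22: T[22][3]=21·13803759753640704000+8752948036761600000=298631902863216384000  T[22][4]=21·12870931245150988800+13803759753640704000=284093315901811468800  T[22][5]=21·8037811822645051776+12870931245150988800=181664979520697076096  T[22][6]=21·3599979517947607200+8037811822645051776=83637381699544802976
row 23: T[23][4]=22·284093315901811468800+298631902863216384000=6548684852703068697600  T[23][5]=22·181664979520697076096+284093315901811468800=4280722865357147142912  T[23][6]=22·83637381699544802976+181664979520697076096=2021687376910682741568
Read c(23,4) = 6548684852703068697600, c(23,5) = 4280722865357147142912, c(23,6) = 2021687376910682741568.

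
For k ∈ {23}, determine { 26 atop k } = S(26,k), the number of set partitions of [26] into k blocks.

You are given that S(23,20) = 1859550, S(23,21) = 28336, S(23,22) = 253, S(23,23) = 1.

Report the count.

4126200

@24  (24,21):28336·21+1859550→2454606, (24,22):253·22+28336→33902, (24,23):1·23+253→276
@25  (25,22):33902·22+2454606→3200450, (25,23):276·23+33902→40250
@26  (26,23):40250·23+3200450→4126200
Read S(26,23) = 4126200.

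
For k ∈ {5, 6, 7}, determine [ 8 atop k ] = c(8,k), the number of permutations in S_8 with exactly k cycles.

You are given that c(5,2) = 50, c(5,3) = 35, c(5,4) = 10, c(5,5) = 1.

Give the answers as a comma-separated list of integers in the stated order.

r6: T_6,3=5×35+50=225; T_6,4=5×10+35=85; T_6,5=5×1+10=15; T_6,6=5×0+1=1
r7: T_7,4=6×85+225=735; T_7,5=6×15+85=175; T_7,6=6×1+15=21; T_7,7=6×0+1=1
r8: T_8,5=7×175+735=1960; T_8,6=7×21+175=322; T_8,7=7×1+21=28
Read c(8,5) = 1960, c(8,6) = 322, c(8,7) = 28.

1960, 322, 28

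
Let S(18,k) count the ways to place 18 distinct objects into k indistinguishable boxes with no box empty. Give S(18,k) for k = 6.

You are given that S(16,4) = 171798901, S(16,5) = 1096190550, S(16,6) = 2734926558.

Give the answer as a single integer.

row 17: T[17][5]=5·1096190550+171798901=5652751651  T[17][6]=6·2734926558+1096190550=17505749898
row 18: T[18][6]=6·17505749898+5652751651=110687251039
Read S(18,6) = 110687251039.

110687251039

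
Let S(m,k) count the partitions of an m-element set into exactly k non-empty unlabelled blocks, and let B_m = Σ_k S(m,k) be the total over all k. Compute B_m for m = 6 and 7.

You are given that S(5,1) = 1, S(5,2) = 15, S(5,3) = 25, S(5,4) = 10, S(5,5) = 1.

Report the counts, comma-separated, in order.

r6: T_6,1=1×1+0=1; T_6,2=2×15+1=31; T_6,3=3×25+15=90; T_6,4=4×10+25=65; T_6,5=5×1+10=15; T_6,6=6×0+1=1
r7: T_7,1=1×1+0=1; T_7,2=2×31+1=63; T_7,3=3×90+31=301; T_7,4=4×65+90=350; T_7,5=5×15+65=140; T_7,6=6×1+15=21; T_7,7=7×0+1=1
B_6 = ΣS(6,k) = 1+31+90+65+15+1 = 203
B_7 = ΣS(7,k) = 1+63+301+350+140+21+1 = 877

203, 877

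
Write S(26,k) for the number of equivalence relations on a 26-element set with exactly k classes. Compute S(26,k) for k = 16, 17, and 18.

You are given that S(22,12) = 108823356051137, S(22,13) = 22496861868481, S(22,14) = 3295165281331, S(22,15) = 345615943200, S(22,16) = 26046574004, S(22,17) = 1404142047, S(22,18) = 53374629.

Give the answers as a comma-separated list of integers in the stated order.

12725877242482560, 1343731795378830, 107025546101760

i=23: T(23,13)=108823356051137+13·22496861868481=401282560341390 | T(23,14)=22496861868481+14·3295165281331=68629175807115 | T(23,15)=3295165281331+15·345615943200=8479404429331 | T(23,16)=345615943200+16·26046574004=762361127264 | T(23,17)=26046574004+17·1404142047=49916988803 | T(23,18)=1404142047+18·53374629=2364885369
i=24: T(24,14)=401282560341390+14·68629175807115=1362091021641000 | T(24,15)=68629175807115+15·8479404429331=195820242247080 | T(24,16)=8479404429331+16·762361127264=20677182465555 | T(24,17)=762361127264+17·49916988803=1610949936915 | T(24,18)=49916988803+18·2364885369=92484925445
i=25: T(25,15)=1362091021641000+15·195820242247080=4299394655347200 | T(25,16)=195820242247080+16·20677182465555=526655161695960 | T(25,17)=20677182465555+17·1610949936915=48063331393110 | T(25,18)=1610949936915+18·92484925445=3275678594925
i=26: T(26,16)=4299394655347200+16·526655161695960=12725877242482560 | T(26,17)=526655161695960+17·48063331393110=1343731795378830 | T(26,18)=48063331393110+18·3275678594925=107025546101760
Read S(26,16) = 12725877242482560, S(26,17) = 1343731795378830, S(26,18) = 107025546101760.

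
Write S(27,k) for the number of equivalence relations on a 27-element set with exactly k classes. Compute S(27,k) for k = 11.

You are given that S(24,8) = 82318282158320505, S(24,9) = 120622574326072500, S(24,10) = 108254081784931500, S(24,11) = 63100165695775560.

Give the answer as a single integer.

123519417123830092365

row 25: T[25][9]=9·120622574326072500+82318282158320505=1167921451092973005  T[25][10]=10·108254081784931500+120622574326072500=1203163392175387500  T[25][11]=11·63100165695775560+108254081784931500=802355904438462660
row 26: T[26][10]=10·1203163392175387500+1167921451092973005=13199555372846848005  T[26][11]=11·802355904438462660+1203163392175387500=10029078340998476760
row 27: T[27][11]=11·10029078340998476760+13199555372846848005=123519417123830092365
Read S(27,11) = 123519417123830092365.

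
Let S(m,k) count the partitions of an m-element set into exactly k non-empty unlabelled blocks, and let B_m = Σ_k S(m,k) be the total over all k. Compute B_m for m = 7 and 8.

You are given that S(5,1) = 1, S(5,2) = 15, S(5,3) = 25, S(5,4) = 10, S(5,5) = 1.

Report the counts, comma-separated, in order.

i=6: T(6,1)=0+1·1=1 | T(6,2)=1+2·15=31 | T(6,3)=15+3·25=90 | T(6,4)=25+4·10=65 | T(6,5)=10+5·1=15 | T(6,6)=1+6·0=1
i=7: T(7,1)=0+1·1=1 | T(7,2)=1+2·31=63 | T(7,3)=31+3·90=301 | T(7,4)=90+4·65=350 | T(7,5)=65+5·15=140 | T(7,6)=15+6·1=21 | T(7,7)=1+7·0=1
i=8: T(8,1)=0+1·1=1 | T(8,2)=1+2·63=127 | T(8,3)=63+3·301=966 | T(8,4)=301+4·350=1701 | T(8,5)=350+5·140=1050 | T(8,6)=140+6·21=266 | T(8,7)=21+7·1=28 | T(8,8)=1+8·0=1
B_7 = ΣS(7,k) = 1+63+301+350+140+21+1 = 877
B_8 = ΣS(8,k) = 1+127+966+1701+1050+266+28+1 = 4140

877, 4140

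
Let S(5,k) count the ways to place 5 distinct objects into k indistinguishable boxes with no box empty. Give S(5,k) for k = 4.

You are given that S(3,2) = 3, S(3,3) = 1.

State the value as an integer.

10

i=4: T(4,3)=3+3·1=6 | T(4,4)=1+4·0=1
i=5: T(5,4)=6+4·1=10
Read S(5,4) = 10.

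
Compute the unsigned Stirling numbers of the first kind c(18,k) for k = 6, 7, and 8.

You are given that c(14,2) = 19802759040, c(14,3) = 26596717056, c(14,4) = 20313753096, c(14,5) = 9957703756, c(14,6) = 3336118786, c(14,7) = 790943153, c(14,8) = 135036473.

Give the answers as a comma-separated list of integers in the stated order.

r15: T_15,3=14×26596717056+19802759040=392156797824; T_15,4=14×20313753096+26596717056=310989260400; T_15,5=14×9957703756+20313753096=159721605680; T_15,6=14×3336118786+9957703756=56663366760; T_15,7=14×790943153+3336118786=14409322928; T_15,8=14×135036473+790943153=2681453775
r16: T_16,4=15×310989260400+392156797824=5056995703824; T_16,5=15×159721605680+310989260400=2706813345600; T_16,6=15×56663366760+159721605680=1009672107080; T_16,7=15×14409322928+56663366760=272803210680; T_16,8=15×2681453775+14409322928=54631129553
r17: T_17,5=16×2706813345600+5056995703824=48366009233424; T_17,6=16×1009672107080+2706813345600=18861567058880; T_17,7=16×272803210680+1009672107080=5374523477960; T_17,8=16×54631129553+272803210680=1146901283528
r18: T_18,6=17×18861567058880+48366009233424=369012649234384; T_18,7=17×5374523477960+18861567058880=110228466184200; T_18,8=17×1146901283528+5374523477960=24871845297936
Read c(18,6) = 369012649234384, c(18,7) = 110228466184200, c(18,8) = 24871845297936.

369012649234384, 110228466184200, 24871845297936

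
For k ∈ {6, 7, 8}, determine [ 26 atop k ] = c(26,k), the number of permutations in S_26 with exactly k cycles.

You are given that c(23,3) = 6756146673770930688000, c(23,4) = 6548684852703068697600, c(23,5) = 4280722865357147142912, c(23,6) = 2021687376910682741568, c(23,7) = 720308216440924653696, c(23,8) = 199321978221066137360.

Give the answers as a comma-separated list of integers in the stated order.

[24] T[24,4]:23*6548684852703068697600+6756146673770930688000=157375898285941510732800 · T[24,5]:23*4280722865357147142912+6548684852703068697600=105005310755917452984576 · T[24,6]:23*2021687376910682741568+4280722865357147142912=50779532534302850198976 · T[24,7]:23*720308216440924653696+2021687376910682741568=18588776355051949776576 · T[24,8]:23*199321978221066137360+720308216440924653696=5304713715525445812976
[25] T[25,5]:24*105005310755917452984576+157375898285941510732800=2677503356427960382362624 · T[25,6]:24*50779532534302850198976+105005310755917452984576=1323714091579185857760000 · T[25,7]:24*18588776355051949776576+50779532534302850198976=496910165055549644836800 · T[25,8]:24*5304713715525445812976+18588776355051949776576=145901905527662649288000
[26] T[26,6]:25*1323714091579185857760000+2677503356427960382362624=35770355645907606826362624 · T[26,7]:25*496910165055549644836800+1323714091579185857760000=13746468217967926978680000 · T[26,8]:25*145901905527662649288000+496910165055549644836800=4144457803247115877036800
Read c(26,6) = 35770355645907606826362624, c(26,7) = 13746468217967926978680000, c(26,8) = 4144457803247115877036800.

35770355645907606826362624, 13746468217967926978680000, 4144457803247115877036800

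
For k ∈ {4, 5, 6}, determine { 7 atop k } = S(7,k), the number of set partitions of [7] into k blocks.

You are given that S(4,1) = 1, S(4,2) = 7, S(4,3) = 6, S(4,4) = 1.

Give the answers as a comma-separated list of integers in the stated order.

350, 140, 21

i=5: T(5,2)=1+2·7=15 | T(5,3)=7+3·6=25 | T(5,4)=6+4·1=10 | T(5,5)=1+5·0=1
i=6: T(6,3)=15+3·25=90 | T(6,4)=25+4·10=65 | T(6,5)=10+5·1=15 | T(6,6)=1+6·0=1
i=7: T(7,4)=90+4·65=350 | T(7,5)=65+5·15=140 | T(7,6)=15+6·1=21
Read S(7,4) = 350, S(7,5) = 140, S(7,6) = 21.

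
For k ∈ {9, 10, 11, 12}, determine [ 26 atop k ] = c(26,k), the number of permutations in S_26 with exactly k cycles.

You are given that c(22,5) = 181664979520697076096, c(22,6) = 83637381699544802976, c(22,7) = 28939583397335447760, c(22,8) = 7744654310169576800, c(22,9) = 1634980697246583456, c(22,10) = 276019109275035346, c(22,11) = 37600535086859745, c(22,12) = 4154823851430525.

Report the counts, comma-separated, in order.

r23: T_23,6=22×83637381699544802976+181664979520697076096=2021687376910682741568; T_23,7=22×28939583397335447760+83637381699544802976=720308216440924653696; T_23,8=22×7744654310169576800+28939583397335447760=199321978221066137360; T_23,9=22×1634980697246583456+7744654310169576800=43714229649594412832; T_23,10=22×276019109275035346+1634980697246583456=7707401101297361068; T_23,11=22×37600535086859745+276019109275035346=1103230881185949736; T_23,12=22×4154823851430525+37600535086859745=129006659818331295
r24: T_24,7=23×720308216440924653696+2021687376910682741568=18588776355051949776576; T_24,8=23×199321978221066137360+720308216440924653696=5304713715525445812976; T_24,9=23×43714229649594412832+199321978221066137360=1204749260161737632496; T_24,10=23×7707401101297361068+43714229649594412832=220984454979433717396; T_24,11=23×1103230881185949736+7707401101297361068=33081711368574204996; T_24,12=23×129006659818331295+1103230881185949736=4070384057007569521
r25: T_25,8=24×5304713715525445812976+18588776355051949776576=145901905527662649288000; T_25,9=24×1204749260161737632496+5304713715525445812976=34218695959407148992880; T_25,10=24×220984454979433717396+1204749260161737632496=6508376179668146850000; T_25,11=24×33081711368574204996+220984454979433717396=1014945527825214637300; T_25,12=24×4070384057007569521+33081711368574204996=130770928736755873500
r26: T_26,9=25×34218695959407148992880+145901905527662649288000=1001369304512841374110000; T_26,10=25×6508376179668146850000+34218695959407148992880=196928100451110820242880; T_26,11=25×1014945527825214637300+6508376179668146850000=31882014375298512782500; T_26,12=25×130770928736755873500+1014945527825214637300=4284218746244111474800
Read c(26,9) = 1001369304512841374110000, c(26,10) = 196928100451110820242880, c(26,11) = 31882014375298512782500, c(26,12) = 4284218746244111474800.

1001369304512841374110000, 196928100451110820242880, 31882014375298512782500, 4284218746244111474800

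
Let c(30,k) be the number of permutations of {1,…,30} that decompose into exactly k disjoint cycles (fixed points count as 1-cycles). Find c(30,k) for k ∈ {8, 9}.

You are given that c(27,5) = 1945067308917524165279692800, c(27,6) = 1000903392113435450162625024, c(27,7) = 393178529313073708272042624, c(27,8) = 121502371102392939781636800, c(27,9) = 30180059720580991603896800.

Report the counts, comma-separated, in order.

3674201658710345201899117607040, 981347603630155088295475765440

i=28: T(28,6)=1945067308917524165279692800+27·1000903392113435450162625024=28969458895980281319670568448 | T(28,7)=1000903392113435450162625024+27·393178529313073708272042624=11616723683566425573507775872 | T(28,8)=393178529313073708272042624+27·121502371102392939781636800=3673742549077683082376236224 | T(28,9)=121502371102392939781636800+27·30180059720580991603896800=936363983558079713086850400
i=29: T(29,7)=28969458895980281319670568448+28·11616723683566425573507775872=354237722035840197377888292864 | T(29,8)=11616723683566425573507775872+28·3673742549077683082376236224=114481515057741551880042390144 | T(29,9)=3673742549077683082376236224+28·936363983558079713086850400=29891934088703915048808047424
i=30: T(30,8)=354237722035840197377888292864+29·114481515057741551880042390144=3674201658710345201899117607040 | T(30,9)=114481515057741551880042390144+29·29891934088703915048808047424=981347603630155088295475765440
Read c(30,8) = 3674201658710345201899117607040, c(30,9) = 981347603630155088295475765440.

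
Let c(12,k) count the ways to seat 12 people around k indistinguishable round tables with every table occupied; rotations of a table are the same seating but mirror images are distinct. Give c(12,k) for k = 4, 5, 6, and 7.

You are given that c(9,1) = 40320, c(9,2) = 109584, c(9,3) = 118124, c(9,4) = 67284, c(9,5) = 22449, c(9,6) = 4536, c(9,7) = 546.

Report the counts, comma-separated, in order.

@10  (10,2):109584·9+40320→1026576, (10,3):118124·9+109584→1172700, (10,4):67284·9+118124→723680, (10,5):22449·9+67284→269325, (10,6):4536·9+22449→63273, (10,7):546·9+4536→9450
@11  (11,3):1172700·10+1026576→12753576, (11,4):723680·10+1172700→8409500, (11,5):269325·10+723680→3416930, (11,6):63273·10+269325→902055, (11,7):9450·10+63273→157773
@12  (12,4):8409500·11+12753576→105258076, (12,5):3416930·11+8409500→45995730, (12,6):902055·11+3416930→13339535, (12,7):157773·11+902055→2637558
Read c(12,4) = 105258076, c(12,5) = 45995730, c(12,6) = 13339535, c(12,7) = 2637558.

105258076, 45995730, 13339535, 2637558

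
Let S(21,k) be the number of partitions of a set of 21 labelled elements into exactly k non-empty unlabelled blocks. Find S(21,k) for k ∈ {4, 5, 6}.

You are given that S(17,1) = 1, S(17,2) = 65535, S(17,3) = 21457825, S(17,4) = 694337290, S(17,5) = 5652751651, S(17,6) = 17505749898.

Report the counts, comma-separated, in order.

r18: T_18,1=1×1+0=1; T_18,2=2×65535+1=131071; T_18,3=3×21457825+65535=64439010; T_18,4=4×694337290+21457825=2798806985; T_18,5=5×5652751651+694337290=28958095545; T_18,6=6×17505749898+5652751651=110687251039
r19: T_19,2=2×131071+1=262143; T_19,3=3×64439010+131071=193448101; T_19,4=4×2798806985+64439010=11259666950; T_19,5=5×28958095545+2798806985=147589284710; T_19,6=6×110687251039+28958095545=693081601779
r20: T_20,3=3×193448101+262143=580606446; T_20,4=4×11259666950+193448101=45232115901; T_20,5=5×147589284710+11259666950=749206090500; T_20,6=6×693081601779+147589284710=4306078895384
r21: T_21,4=4×45232115901+580606446=181509070050; T_21,5=5×749206090500+45232115901=3791262568401; T_21,6=6×4306078895384+749206090500=26585679462804
Read S(21,4) = 181509070050, S(21,5) = 3791262568401, S(21,6) = 26585679462804.

181509070050, 3791262568401, 26585679462804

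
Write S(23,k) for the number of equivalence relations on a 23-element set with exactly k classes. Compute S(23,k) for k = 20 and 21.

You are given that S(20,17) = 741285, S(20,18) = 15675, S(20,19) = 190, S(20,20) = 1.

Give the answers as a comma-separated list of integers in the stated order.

1859550, 28336

@21  (21,18):15675·18+741285→1023435, (21,19):190·19+15675→19285, (21,20):1·20+190→210, (21,21):0·21+1→1
@22  (22,19):19285·19+1023435→1389850, (22,20):210·20+19285→23485, (22,21):1·21+210→231
@23  (23,20):23485·20+1389850→1859550, (23,21):231·21+23485→28336
Read S(23,20) = 1859550, S(23,21) = 28336.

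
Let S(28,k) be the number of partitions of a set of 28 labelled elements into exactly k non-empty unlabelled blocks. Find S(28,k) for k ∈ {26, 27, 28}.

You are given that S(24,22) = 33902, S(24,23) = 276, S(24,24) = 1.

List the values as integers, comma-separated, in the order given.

i=25: T(25,23)=33902+23·276=40250 | T(25,24)=276+24·1=300 | T(25,25)=1+25·0=1
i=26: T(26,24)=40250+24·300=47450 | T(26,25)=300+25·1=325 | T(26,26)=1+26·0=1
i=27: T(27,25)=47450+25·325=55575 | T(27,26)=325+26·1=351 | T(27,27)=1+27·0=1
i=28: T(28,26)=55575+26·351=64701 | T(28,27)=351+27·1=378 | T(28,28)=1+28·0=1
Read S(28,26) = 64701, S(28,27) = 378, S(28,28) = 1.

64701, 378, 1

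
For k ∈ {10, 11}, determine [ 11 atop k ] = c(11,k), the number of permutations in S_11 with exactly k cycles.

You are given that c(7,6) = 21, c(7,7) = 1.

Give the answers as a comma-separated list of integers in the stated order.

r8: T_8,7=7×1+21=28; T_8,8=7×0+1=1
r9: T_9,8=8×1+28=36; T_9,9=8×0+1=1
r10: T_10,9=9×1+36=45; T_10,10=9×0+1=1
r11: T_11,10=10×1+45=55; T_11,11=10×0+1=1
Read c(11,10) = 55, c(11,11) = 1.

55, 1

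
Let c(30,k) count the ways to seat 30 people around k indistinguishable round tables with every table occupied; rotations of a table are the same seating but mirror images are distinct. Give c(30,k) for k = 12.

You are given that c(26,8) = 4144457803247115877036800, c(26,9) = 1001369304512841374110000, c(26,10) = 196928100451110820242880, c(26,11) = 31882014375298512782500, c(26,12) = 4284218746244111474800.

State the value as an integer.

6097272817323042122728617800

i=27: T(27,9)=4144457803247115877036800+26·1001369304512841374110000=30180059720580991603896800 | T(27,10)=1001369304512841374110000+26·196928100451110820242880=6121499916241722700424880 | T(27,11)=196928100451110820242880+26·31882014375298512782500=1025860474208872152587880 | T(27,12)=31882014375298512782500+26·4284218746244111474800=143271701777645411127300
i=28: T(28,10)=30180059720580991603896800+27·6121499916241722700424880=195460557459107504515368560 | T(28,11)=6121499916241722700424880+27·1025860474208872152587880=33819732719881270820297640 | T(28,12)=1025860474208872152587880+27·143271701777645411127300=4894196422205298253024980
i=29: T(29,11)=195460557459107504515368560+28·33819732719881270820297640=1142413073615783087483702480 | T(29,12)=33819732719881270820297640+28·4894196422205298253024980=170857232541629621904997080
i=30: T(30,12)=1142413073615783087483702480+29·170857232541629621904997080=6097272817323042122728617800
Read c(30,12) = 6097272817323042122728617800.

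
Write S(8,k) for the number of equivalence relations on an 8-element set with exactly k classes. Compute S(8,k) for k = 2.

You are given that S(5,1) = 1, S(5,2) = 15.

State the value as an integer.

127

row 6: T[6][1]=1·1+0=1  T[6][2]=2·15+1=31
row 7: T[7][1]=1·1+0=1  T[7][2]=2·31+1=63
row 8: T[8][2]=2·63+1=127
Read S(8,2) = 127.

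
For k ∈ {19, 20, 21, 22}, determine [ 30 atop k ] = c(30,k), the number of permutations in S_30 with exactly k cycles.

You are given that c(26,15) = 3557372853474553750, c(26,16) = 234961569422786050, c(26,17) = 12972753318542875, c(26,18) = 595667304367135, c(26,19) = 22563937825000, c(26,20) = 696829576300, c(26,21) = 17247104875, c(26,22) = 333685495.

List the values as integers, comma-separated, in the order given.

150566737512021319125, 6634460278534540725, 248526574856284725, 7860403394108265

row 27: T[27][16]=26·234961569422786050+3557372853474553750=9666373658466991050  T[27][17]=26·12972753318542875+234961569422786050=572253155704900800  T[27][18]=26·595667304367135+12972753318542875=28460103232088385  T[27][19]=26·22563937825000+595667304367135=1182329687817135  T[27][20]=26·696829576300+22563937825000=40681506808800  T[27][21]=26·17247104875+696829576300=1145254303050  T[27][22]=26·333685495+17247104875=25922927745
row 28: T[28][17]=27·572253155704900800+9666373658466991050=25117208862499312650  T[28][18]=27·28460103232088385+572253155704900800=1340675942971287195  T[28][19]=27·1182329687817135+28460103232088385=60383004803151030  T[28][20]=27·40681506808800+1182329687817135=2280730371654735  T[28][21]=27·1145254303050+40681506808800=71603372991150  T[28][22]=27·25922927745+1145254303050=1845173352165
row 29: T[29][18]=28·1340675942971287195+25117208862499312650=62656135265695354110  T[29][19]=28·60383004803151030+1340675942971287195=3031400077459516035  T[29][20]=28·2280730371654735+60383004803151030=124243455209483610  T[29][21]=28·71603372991150+2280730371654735=4285624815406935  T[29][22]=28·1845173352165+71603372991150=123268226851770
row 30: T[30][19]=29·3031400077459516035+62656135265695354110=150566737512021319125  T[30][20]=29·124243455209483610+3031400077459516035=6634460278534540725  T[30][21]=29·4285624815406935+124243455209483610=248526574856284725  T[30][22]=29·123268226851770+4285624815406935=7860403394108265
Read c(30,19) = 150566737512021319125, c(30,20) = 6634460278534540725, c(30,21) = 248526574856284725, c(30,22) = 7860403394108265.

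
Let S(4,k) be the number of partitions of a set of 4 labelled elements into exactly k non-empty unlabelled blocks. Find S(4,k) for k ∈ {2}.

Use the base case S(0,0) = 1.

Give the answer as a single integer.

@1  (1,1):0·1+1→1
@2  (2,1):1·1+0→1, (2,2):0·2+1→1
@3  (3,1):1·1+0→1, (3,2):1·2+1→3
@4  (4,2):3·2+1→7
Read S(4,2) = 7.

7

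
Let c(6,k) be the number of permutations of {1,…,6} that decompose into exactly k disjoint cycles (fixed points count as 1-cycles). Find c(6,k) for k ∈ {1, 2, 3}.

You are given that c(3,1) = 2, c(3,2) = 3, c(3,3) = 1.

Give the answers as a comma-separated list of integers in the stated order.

120, 274, 225

i=4: T(4,1)=0+3·2=6 | T(4,2)=2+3·3=11 | T(4,3)=3+3·1=6
i=5: T(5,1)=0+4·6=24 | T(5,2)=6+4·11=50 | T(5,3)=11+4·6=35
i=6: T(6,1)=0+5·24=120 | T(6,2)=24+5·50=274 | T(6,3)=50+5·35=225
Read c(6,1) = 120, c(6,2) = 274, c(6,3) = 225.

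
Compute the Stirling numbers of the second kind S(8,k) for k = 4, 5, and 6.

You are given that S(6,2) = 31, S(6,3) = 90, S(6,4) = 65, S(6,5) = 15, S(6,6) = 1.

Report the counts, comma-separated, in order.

r7: T_7,3=3×90+31=301; T_7,4=4×65+90=350; T_7,5=5×15+65=140; T_7,6=6×1+15=21
r8: T_8,4=4×350+301=1701; T_8,5=5×140+350=1050; T_8,6=6×21+140=266
Read S(8,4) = 1701, S(8,5) = 1050, S(8,6) = 266.

1701, 1050, 266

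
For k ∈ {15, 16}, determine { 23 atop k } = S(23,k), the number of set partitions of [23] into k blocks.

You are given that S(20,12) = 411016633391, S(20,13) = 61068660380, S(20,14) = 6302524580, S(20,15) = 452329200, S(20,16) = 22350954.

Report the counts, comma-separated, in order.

row 21: T[21][13]=13·61068660380+411016633391=1204909218331  T[21][14]=14·6302524580+61068660380=149304004500  T[21][15]=15·452329200+6302524580=13087462580  T[21][16]=16·22350954+452329200=809944464
row 22: T[22][14]=14·149304004500+1204909218331=3295165281331  T[22][15]=15·13087462580+149304004500=345615943200  T[22][16]=16·809944464+13087462580=26046574004
row 23: T[23][15]=15·345615943200+3295165281331=8479404429331  T[23][16]=16·26046574004+345615943200=762361127264
Read S(23,15) = 8479404429331, S(23,16) = 762361127264.

8479404429331, 762361127264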